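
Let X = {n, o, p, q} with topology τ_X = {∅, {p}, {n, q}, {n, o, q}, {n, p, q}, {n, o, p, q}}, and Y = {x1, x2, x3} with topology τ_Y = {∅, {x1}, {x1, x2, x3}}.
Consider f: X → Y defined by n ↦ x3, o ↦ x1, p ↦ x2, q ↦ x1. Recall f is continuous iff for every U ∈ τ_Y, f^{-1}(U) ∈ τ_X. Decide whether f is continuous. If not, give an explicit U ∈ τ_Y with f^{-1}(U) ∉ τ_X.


f is NOT continuous.

Compute f^{-1}(U) for each U ∈ τ_Y:
  U = ∅: f^{-1}(U) = ∅ ∈ τ_X ✓.
  U = {x1}: f^{-1}(U) = {o, q} ∉ τ_X ✗.
  U = {x1, x2, x3}: f^{-1}(U) = {n, o, p, q} ∈ τ_X ✓.
Found U = {x1} with f^{-1}(U) = {o, q} not in τ_X. Therefore f is NOT continuous.


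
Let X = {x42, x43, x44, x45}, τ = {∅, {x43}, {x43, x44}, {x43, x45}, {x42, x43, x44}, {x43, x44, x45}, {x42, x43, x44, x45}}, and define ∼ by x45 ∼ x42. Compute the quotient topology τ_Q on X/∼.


X/∼ = {[x42=x45], [x43], [x44]}; |τ_Q| = 4.

Equivalence classes: [x42=x45], [x43], [x44].
Quotient map π: X → X/∼ sends x42 ↦ [x42=x45], x43 ↦ [x43], x44 ↦ [x44], x45 ↦ [x42=x45].
For each subset V ⊆ X/∼, compute π^{-1}(V) ⊆ X and check whether π^{-1}(V) ∈ τ. V is open in τ_Q iff π^{-1}(V) ∈ τ.
  V = {}: π^{-1}(V) = ∅ ∈ τ ✓.
  V = {[x42=x45]}: π^{-1}(V) = {x42, x45} ∉ τ ✗.
  V = {[x43]}: π^{-1}(V) = {x43} ∈ τ ✓.
  V = {[x42=x45], [x43]}: π^{-1}(V) = {x42, x43, x45} ∉ τ ✗.
  V = {[x44]}: π^{-1}(V) = {x44} ∉ τ ✗.
  V = {[x42=x45], [x44]}: π^{-1}(V) = {x42, x44, x45} ∉ τ ✗.
  V = {[x43], [x44]}: π^{-1}(V) = {x43, x44} ∈ τ ✓.
  V = {[x42=x45], [x43], [x44]}: π^{-1}(V) = {x42, x43, x44, x45} ∈ τ ✓.
Open sets in the quotient: τ_Q = {{}, {[x43]}, {[x43], [x44]}, {[x42=x45], [x43], [x44]}} (4 elements).


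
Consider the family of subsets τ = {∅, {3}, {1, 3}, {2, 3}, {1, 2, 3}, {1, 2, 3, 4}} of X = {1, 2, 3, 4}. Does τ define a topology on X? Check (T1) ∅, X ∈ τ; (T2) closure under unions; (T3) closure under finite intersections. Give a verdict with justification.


τ IS a topology on X.

Axiom (T1): ∅ ∈ τ? Yes; X ∈ τ? Yes.
Axiom (T2/T3): check pairwise unions and intersections of members of τ.
All pairwise intersections and unions checked — each lies in τ. Therefore τ satisfies (T1), (T2), (T3): it IS a topology on X.


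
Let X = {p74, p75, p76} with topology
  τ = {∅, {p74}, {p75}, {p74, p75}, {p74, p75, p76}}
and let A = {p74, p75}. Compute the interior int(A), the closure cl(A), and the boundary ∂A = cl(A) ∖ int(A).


int(A) = {p74, p75}, cl(A) = {p74, p75, p76}, ∂A = {p76}.

Closed sets in (X, τ) are complements of opens:
  closed(X, τ) = {∅, {p76}, {p74, p76}, {p75, p76}, {p74, p75, p76}}.
int(A) = ⋃ {U ∈ τ : U ⊆ A}. Opens contained in A: ∅, {p74}, {p75}, {p74, p75}.
Taking the union of these: int(A) = {p74, p75}.
cl(A) = ⋂ {C closed : A ⊆ C}. Closed sets containing A: {p74, p75, p76}.
Intersecting these: cl(A) = {p74, p75, p76}.
∂A = cl(A) ∖ int(A) = {p74, p75, p76} ∖ {p74, p75} = {p76}.


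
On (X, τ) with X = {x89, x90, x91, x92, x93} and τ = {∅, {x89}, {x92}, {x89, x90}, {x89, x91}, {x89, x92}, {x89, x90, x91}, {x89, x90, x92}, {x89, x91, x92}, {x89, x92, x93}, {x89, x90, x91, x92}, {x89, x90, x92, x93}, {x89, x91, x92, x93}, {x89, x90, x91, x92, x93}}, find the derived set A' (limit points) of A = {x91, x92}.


A' = {x93}

For each x ∈ X, list the open sets U ∈ τ with x ∈ U, then check whether U ∩ (A ∖ {x}) ≠ ∅ for every such U.
  x = x89: open {x89} ∋ x has {x89} ∩ (A ∖ {x89}) = ∅, so x is NOT a limit point.
  x = x90: open {x89, x90} ∋ x has {x89, x90} ∩ (A ∖ {x90}) = ∅, so x is NOT a limit point.
  x = x91: open {x89, x91} ∋ x has {x89, x91} ∩ (A ∖ {x91}) = ∅, so x is NOT a limit point.
  x = x92: open {x92} ∋ x has {x92} ∩ (A ∖ {x92}) = ∅, so x is NOT a limit point.
  x = x93: opens ∋ x are {x89, x92, x93}, {x89, x90, x92, x93}, {x89, x91, x92, x93}, {x89, x90, x91, x92, x93}; each meets A ∖ {x93}, so x IS a limit point.
Collecting: A' = {x93}.


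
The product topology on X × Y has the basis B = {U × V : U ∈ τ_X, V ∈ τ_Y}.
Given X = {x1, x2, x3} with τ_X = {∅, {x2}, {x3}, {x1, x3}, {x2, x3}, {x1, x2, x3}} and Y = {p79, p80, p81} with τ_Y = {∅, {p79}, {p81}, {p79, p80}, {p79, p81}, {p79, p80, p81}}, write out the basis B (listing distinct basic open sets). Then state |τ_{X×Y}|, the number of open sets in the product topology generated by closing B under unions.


Basis B = {∅ × ∅, {x2} × {p79}, {x2} × {p81}, {x3} × {p79}, {x3} × {p81}, {x1, x3} × {p79}, {x1, x3} × {p81}, {x2} × {p79, p80}, {x2} × {p79, p81}, {x2, x3} × {p79}, {x2, x3} × {p81}, {x3} × {p79, p80}, {x3} × {p79, p81}, {x1, x2, x3} × {p79}, {x1, x2, x3} × {p81}, {x2} × {p79, p80, p81}, {x3} × {p79, p80, p81}, {x1, x3} × {p79, p80}, {x1, x3} × {p79, p81}, {x2, x3} × {p79, p80}, {x2, x3} × {p79, p81}, {x1, x3} × {p79, p80, p81}, {x1, x2, x3} × {p79, p80}, {x1, x2, x3} × {p79, p81}, {x2, x3} × {p79, p80, p81}, {x1, x2, x3} × {p79, p80, p81}}; |τ_{X×Y}| = 108.

Enumerate products U × V with U ∈ τ_X, V ∈ τ_Y (deduplicated):
  ∅ × ∅ = {} (∅)
  {x2} × {p79} = {(x2,p79)}
  {x2} × {p81} = {(x2,p81)}
  {x3} × {p79} = {(x3,p79)}
  {x3} × {p81} = {(x3,p81)}
  {x1, x3} × {p79} = {(x1,p79), (x3,p79)}
  {x1, x3} × {p81} = {(x1,p81), (x3,p81)}
  {x2} × {p79, p80} = {(x2,p79), (x2,p80)}
  {x2} × {p79, p81} = {(x2,p79), (x2,p81)}
  {x2, x3} × {p79} = {(x2,p79), (x3,p79)}
  {x2, x3} × {p81} = {(x2,p81), (x3,p81)}
  {x3} × {p79, p80} = {(x3,p79), (x3,p80)}
  {x3} × {p79, p81} = {(x3,p79), (x3,p81)}
  {x1, x2, x3} × {p79} = {(x1,p79), (x2,p79), (x3,p79)}
  {x1, x2, x3} × {p81} = {(x1,p81), (x2,p81), (x3,p81)}
  {x2} × {p79, p80, p81} = {(x2,p79), (x2,p80), (x2,p81)}
  {x3} × {p79, p80, p81} = {(x3,p79), (x3,p80), (x3,p81)}
  {x1, x3} × {p79, p80} = {(x1,p79), (x1,p80), (x3,p79), (x3,p80)}
  {x1, x3} × {p79, p81} = {(x1,p79), (x1,p81), (x3,p79), (x3,p81)}
  {x2, x3} × {p79, p80} = {(x2,p79), (x2,p80), (x3,p79), (x3,p80)}
  {x2, x3} × {p79, p81} = {(x2,p79), (x2,p81), (x3,p79), (x3,p81)}
  {x1, x3} × {p79, p80, p81} = {(x1,p79), (x1,p80), (x1,p81), (x3,p79), (x3,p80), (x3,p81)}
  {x1, x2, x3} × {p79, p80} = {(x1,p79), (x1,p80), (x2,p79), (x2,p80), (x3,p79), (x3,p80)}
  {x1, x2, x3} × {p79, p81} = {(x1,p79), (x1,p81), (x2,p79), (x2,p81), (x3,p79), (x3,p81)}
  {x2, x3} × {p79, p80, p81} = {(x2,p79), (x2,p80), (x2,p81), (x3,p79), (x3,p80), (x3,p81)}
  {x1, x2, x3} × {p79, p80, p81} = {(x1,p79), (x1,p80), (x1,p81), (x2,p79), (x2,p80), (x2,p81), (x3,p79), (x3,p80), (x3,p81)}
These 26 distinct sets form the basis B.
Close under arbitrary unions to get τ_{X×Y}; counting gives |τ_{X×Y}| = 108.


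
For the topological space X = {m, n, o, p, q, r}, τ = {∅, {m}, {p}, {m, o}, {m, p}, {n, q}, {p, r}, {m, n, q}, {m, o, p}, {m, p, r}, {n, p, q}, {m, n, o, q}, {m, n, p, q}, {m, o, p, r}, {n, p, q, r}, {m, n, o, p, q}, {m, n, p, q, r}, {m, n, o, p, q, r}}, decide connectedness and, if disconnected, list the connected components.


(X, τ) is disconnected; components = [{m, o}, {n, q}, {p, r}].

Find clopen sets (U ∈ τ with X ∖ U ∈ τ):
  U = ∅, X ∖ U = {m, n, o, p, q, r} — both open, so U is clopen.
  U = {m, o}, X ∖ U = {n, p, q, r} — both open, so U is clopen.
  U = {n, q}, X ∖ U = {m, o, p, r} — both open, so U is clopen.
  U = {p, r}, X ∖ U = {m, n, o, q} — both open, so U is clopen.
  U = {m, n, o, q}, X ∖ U = {p, r} — both open, so U is clopen.
  U = {m, o, p, r}, X ∖ U = {n, q} — both open, so U is clopen.
  U = {n, p, q, r}, X ∖ U = {m, o} — both open, so U is clopen.
  U = {m, n, o, p, q, r}, X ∖ U = ∅ — both open, so U is clopen.
Nontrivial clopen(s) exist: e.g. {m, o}. So (X, τ) is disconnected.
Compute connected components by grouping points that agree on all clopens:
  component: {m, o}
  component: {n, q}
  component: {p, r}


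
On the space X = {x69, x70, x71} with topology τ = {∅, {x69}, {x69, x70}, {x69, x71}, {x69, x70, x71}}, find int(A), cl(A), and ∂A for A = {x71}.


int(A) = ∅, cl(A) = {x71}, ∂A = {x71}.

Closed sets in (X, τ) are complements of opens:
  closed(X, τ) = {∅, {x70}, {x71}, {x70, x71}, {x69, x70, x71}}.
int(A) = ⋃ {U ∈ τ : U ⊆ A}. Opens contained in A: ∅.
Taking the union of these: int(A) = ∅.
cl(A) = ⋂ {C closed : A ⊆ C}. Closed sets containing A: {x71}, {x70, x71}, {x69, x70, x71}.
Intersecting these: cl(A) = {x71}.
∂A = cl(A) ∖ int(A) = {x71} ∖ ∅ = {x71}.


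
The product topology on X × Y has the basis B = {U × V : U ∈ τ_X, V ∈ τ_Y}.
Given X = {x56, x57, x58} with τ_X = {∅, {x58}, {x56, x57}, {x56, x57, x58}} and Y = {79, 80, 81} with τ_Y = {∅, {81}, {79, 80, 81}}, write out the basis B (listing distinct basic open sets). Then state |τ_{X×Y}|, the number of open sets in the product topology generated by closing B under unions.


Basis B = {∅ × ∅, {x58} × {81}, {x56, x57} × {81}, {x56, x57, x58} × {81}, {x58} × {79, 80, 81}, {x56, x57} × {79, 80, 81}, {x56, x57, x58} × {79, 80, 81}}; |τ_{X×Y}| = 9.

Enumerate products U × V with U ∈ τ_X, V ∈ τ_Y (deduplicated):
  ∅ × ∅ = {} (∅)
  {x58} × {81} = {(x58,81)}
  {x56, x57} × {81} = {(x56,81), (x57,81)}
  {x56, x57, x58} × {81} = {(x56,81), (x57,81), (x58,81)}
  {x58} × {79, 80, 81} = {(x58,79), (x58,80), (x58,81)}
  {x56, x57} × {79, 80, 81} = {(x56,79), (x56,80), (x56,81), (x57,79), (x57,80), (x57,81)}
  {x56, x57, x58} × {79, 80, 81} = {(x56,79), (x56,80), (x56,81), (x57,79), (x57,80), (x57,81), (x58,79), (x58,80), (x58,81)}
These 7 distinct sets form the basis B.
Close under arbitrary unions to get τ_{X×Y}; counting gives |τ_{X×Y}| = 9.


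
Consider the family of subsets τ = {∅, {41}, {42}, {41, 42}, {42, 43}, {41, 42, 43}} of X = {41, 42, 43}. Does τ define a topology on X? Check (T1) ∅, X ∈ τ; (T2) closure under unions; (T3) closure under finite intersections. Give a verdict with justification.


τ IS a topology on X.

Axiom (T1): ∅ ∈ τ? Yes; X ∈ τ? Yes.
Axiom (T2/T3): check pairwise unions and intersections of members of τ.
All pairwise intersections and unions checked — each lies in τ. Therefore τ satisfies (T1), (T2), (T3): it IS a topology on X.


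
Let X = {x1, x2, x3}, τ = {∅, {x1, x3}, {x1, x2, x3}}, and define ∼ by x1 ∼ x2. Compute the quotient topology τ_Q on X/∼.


X/∼ = {[x1=x2], [x3]}; |τ_Q| = 2.

Equivalence classes: [x1=x2], [x3].
Quotient map π: X → X/∼ sends x1 ↦ [x1=x2], x2 ↦ [x1=x2], x3 ↦ [x3].
For each subset V ⊆ X/∼, compute π^{-1}(V) ⊆ X and check whether π^{-1}(V) ∈ τ. V is open in τ_Q iff π^{-1}(V) ∈ τ.
  V = {}: π^{-1}(V) = ∅ ∈ τ ✓.
  V = {[x1=x2]}: π^{-1}(V) = {x1, x2} ∉ τ ✗.
  V = {[x3]}: π^{-1}(V) = {x3} ∉ τ ✗.
  V = {[x1=x2], [x3]}: π^{-1}(V) = {x1, x2, x3} ∈ τ ✓.
Open sets in the quotient: τ_Q = {{}, {[x1=x2], [x3]}} (2 elements).


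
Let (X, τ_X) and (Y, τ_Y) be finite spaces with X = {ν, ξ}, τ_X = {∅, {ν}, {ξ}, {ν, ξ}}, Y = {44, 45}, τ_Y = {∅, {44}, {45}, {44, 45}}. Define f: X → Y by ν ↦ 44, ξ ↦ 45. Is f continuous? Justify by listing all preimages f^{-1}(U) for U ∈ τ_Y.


f IS continuous.

Compute f^{-1}(U) for each U ∈ τ_Y:
  U = ∅: f^{-1}(U) = ∅ ∈ τ_X ✓.
  U = {44}: f^{-1}(U) = {ν} ∈ τ_X ✓.
  U = {45}: f^{-1}(U) = {ξ} ∈ τ_X ✓.
  U = {44, 45}: f^{-1}(U) = {ν, ξ} ∈ τ_X ✓.
Every preimage lies in τ_X, so f IS continuous.


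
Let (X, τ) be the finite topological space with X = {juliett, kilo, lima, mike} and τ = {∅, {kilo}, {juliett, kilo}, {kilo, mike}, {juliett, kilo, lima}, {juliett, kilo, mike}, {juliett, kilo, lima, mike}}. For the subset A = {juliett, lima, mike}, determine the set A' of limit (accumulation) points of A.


A' = {lima}

For each x ∈ X, list the open sets U ∈ τ with x ∈ U, then check whether U ∩ (A ∖ {x}) ≠ ∅ for every such U.
  x = juliett: open {juliett, kilo} ∋ x has {juliett, kilo} ∩ (A ∖ {juliett}) = ∅, so x is NOT a limit point.
  x = kilo: open {kilo} ∋ x has {kilo} ∩ (A ∖ {kilo}) = ∅, so x is NOT a limit point.
  x = lima: opens ∋ x are {juliett, kilo, lima}, {juliett, kilo, lima, mike}; each meets A ∖ {lima}, so x IS a limit point.
  x = mike: open {kilo, mike} ∋ x has {kilo, mike} ∩ (A ∖ {mike}) = ∅, so x is NOT a limit point.
Collecting: A' = {lima}.


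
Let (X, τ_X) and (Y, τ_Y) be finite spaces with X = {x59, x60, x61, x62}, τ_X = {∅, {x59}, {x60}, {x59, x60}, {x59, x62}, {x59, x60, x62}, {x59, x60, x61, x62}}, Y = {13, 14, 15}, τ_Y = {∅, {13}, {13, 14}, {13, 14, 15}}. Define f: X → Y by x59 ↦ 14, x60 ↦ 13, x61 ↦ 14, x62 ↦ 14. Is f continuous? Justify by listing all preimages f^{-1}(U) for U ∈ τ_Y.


f IS continuous.

Compute f^{-1}(U) for each U ∈ τ_Y:
  U = ∅: f^{-1}(U) = ∅ ∈ τ_X ✓.
  U = {13}: f^{-1}(U) = {x60} ∈ τ_X ✓.
  U = {13, 14}: f^{-1}(U) = {x59, x60, x61, x62} ∈ τ_X ✓.
  U = {13, 14, 15}: f^{-1}(U) = {x59, x60, x61, x62} ∈ τ_X ✓.
Every preimage lies in τ_X, so f IS continuous.


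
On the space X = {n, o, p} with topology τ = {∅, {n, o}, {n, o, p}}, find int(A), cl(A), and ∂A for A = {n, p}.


int(A) = ∅, cl(A) = {n, o, p}, ∂A = {n, o, p}.

Closed sets in (X, τ) are complements of opens:
  closed(X, τ) = {∅, {p}, {n, o, p}}.
int(A) = ⋃ {U ∈ τ : U ⊆ A}. Opens contained in A: ∅.
Taking the union of these: int(A) = ∅.
cl(A) = ⋂ {C closed : A ⊆ C}. Closed sets containing A: {n, o, p}.
Intersecting these: cl(A) = {n, o, p}.
∂A = cl(A) ∖ int(A) = {n, o, p} ∖ ∅ = {n, o, p}.


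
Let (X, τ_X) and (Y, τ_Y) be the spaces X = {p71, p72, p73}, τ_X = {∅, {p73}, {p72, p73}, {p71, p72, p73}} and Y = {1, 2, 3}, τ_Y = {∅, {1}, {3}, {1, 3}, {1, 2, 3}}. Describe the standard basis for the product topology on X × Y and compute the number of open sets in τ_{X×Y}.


Basis B = {∅ × ∅, {p73} × {1}, {p73} × {3}, {p72, p73} × {1}, {p72, p73} × {3}, {p73} × {1, 3}, {p71, p72, p73} × {1}, {p71, p72, p73} × {3}, {p73} × {1, 2, 3}, {p72, p73} × {1, 3}, {p71, p72, p73} × {1, 3}, {p72, p73} × {1, 2, 3}, {p71, p72, p73} × {1, 2, 3}}; |τ_{X×Y}| = 30.

Enumerate products U × V with U ∈ τ_X, V ∈ τ_Y (deduplicated):
  ∅ × ∅ = {} (∅)
  {p73} × {1} = {(p73,1)}
  {p73} × {3} = {(p73,3)}
  {p72, p73} × {1} = {(p72,1), (p73,1)}
  {p72, p73} × {3} = {(p72,3), (p73,3)}
  {p73} × {1, 3} = {(p73,1), (p73,3)}
  {p71, p72, p73} × {1} = {(p71,1), (p72,1), (p73,1)}
  {p71, p72, p73} × {3} = {(p71,3), (p72,3), (p73,3)}
  {p73} × {1, 2, 3} = {(p73,1), (p73,2), (p73,3)}
  {p72, p73} × {1, 3} = {(p72,1), (p72,3), (p73,1), (p73,3)}
  {p71, p72, p73} × {1, 3} = {(p71,1), (p71,3), (p72,1), (p72,3), (p73,1), (p73,3)}
  {p72, p73} × {1, 2, 3} = {(p72,1), (p72,2), (p72,3), (p73,1), (p73,2), (p73,3)}
  {p71, p72, p73} × {1, 2, 3} = {(p71,1), (p71,2), (p71,3), (p72,1), (p72,2), (p72,3), (p73,1), (p73,2), (p73,3)}
These 13 distinct sets form the basis B.
Close under arbitrary unions to get τ_{X×Y}; counting gives |τ_{X×Y}| = 30.


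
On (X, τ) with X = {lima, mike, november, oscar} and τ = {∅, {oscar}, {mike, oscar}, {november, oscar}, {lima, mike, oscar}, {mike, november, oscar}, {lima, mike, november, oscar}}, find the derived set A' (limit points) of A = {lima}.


A' = ∅

For each x ∈ X, list the open sets U ∈ τ with x ∈ U, then check whether U ∩ (A ∖ {x}) ≠ ∅ for every such U.
  x = lima: open {lima, mike, oscar} ∋ x has {lima, mike, oscar} ∩ (A ∖ {lima}) = ∅, so x is NOT a limit point.
  x = mike: open {mike, oscar} ∋ x has {mike, oscar} ∩ (A ∖ {mike}) = ∅, so x is NOT a limit point.
  x = november: open {november, oscar} ∋ x has {november, oscar} ∩ (A ∖ {november}) = ∅, so x is NOT a limit point.
  x = oscar: open {oscar} ∋ x has {oscar} ∩ (A ∖ {oscar}) = ∅, so x is NOT a limit point.
Collecting: A' = ∅.


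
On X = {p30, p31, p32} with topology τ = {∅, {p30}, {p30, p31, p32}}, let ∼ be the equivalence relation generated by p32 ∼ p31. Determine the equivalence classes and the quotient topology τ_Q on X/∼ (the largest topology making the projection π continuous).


X/∼ = {[p30], [p31=p32]}; |τ_Q| = 3.

Equivalence classes: [p30], [p31=p32].
Quotient map π: X → X/∼ sends p30 ↦ [p30], p31 ↦ [p31=p32], p32 ↦ [p31=p32].
For each subset V ⊆ X/∼, compute π^{-1}(V) ⊆ X and check whether π^{-1}(V) ∈ τ. V is open in τ_Q iff π^{-1}(V) ∈ τ.
  V = {}: π^{-1}(V) = ∅ ∈ τ ✓.
  V = {[p30]}: π^{-1}(V) = {p30} ∈ τ ✓.
  V = {[p31=p32]}: π^{-1}(V) = {p31, p32} ∉ τ ✗.
  V = {[p30], [p31=p32]}: π^{-1}(V) = {p30, p31, p32} ∈ τ ✓.
Open sets in the quotient: τ_Q = {{}, {[p30]}, {[p30], [p31=p32]}} (3 elements).


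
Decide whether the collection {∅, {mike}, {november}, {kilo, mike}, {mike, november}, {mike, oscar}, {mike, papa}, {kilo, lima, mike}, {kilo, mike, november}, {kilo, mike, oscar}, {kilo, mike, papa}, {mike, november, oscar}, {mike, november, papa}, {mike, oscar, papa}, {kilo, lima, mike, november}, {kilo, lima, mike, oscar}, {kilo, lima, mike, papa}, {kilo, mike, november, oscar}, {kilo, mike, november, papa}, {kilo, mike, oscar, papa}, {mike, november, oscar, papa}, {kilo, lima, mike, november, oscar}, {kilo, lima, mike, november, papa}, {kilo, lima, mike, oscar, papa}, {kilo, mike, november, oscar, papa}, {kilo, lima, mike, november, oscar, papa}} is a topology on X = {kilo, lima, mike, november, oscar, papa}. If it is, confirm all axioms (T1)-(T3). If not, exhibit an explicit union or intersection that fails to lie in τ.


τ IS a topology on X.

Axiom (T1): ∅ ∈ τ? Yes; X ∈ τ? Yes.
Axiom (T2/T3): check pairwise unions and intersections of members of τ.
All pairwise intersections and unions checked — each lies in τ. Therefore τ satisfies (T1), (T2), (T3): it IS a topology on X.


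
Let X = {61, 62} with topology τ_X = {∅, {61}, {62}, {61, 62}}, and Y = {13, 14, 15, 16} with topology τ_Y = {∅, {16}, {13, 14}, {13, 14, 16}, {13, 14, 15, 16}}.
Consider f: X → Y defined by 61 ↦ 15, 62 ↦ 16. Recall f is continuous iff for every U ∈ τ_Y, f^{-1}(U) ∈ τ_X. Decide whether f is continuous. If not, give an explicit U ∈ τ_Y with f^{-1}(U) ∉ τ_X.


f IS continuous.

Compute f^{-1}(U) for each U ∈ τ_Y:
  U = ∅: f^{-1}(U) = ∅ ∈ τ_X ✓.
  U = {16}: f^{-1}(U) = {62} ∈ τ_X ✓.
  U = {13, 14}: f^{-1}(U) = ∅ ∈ τ_X ✓.
  U = {13, 14, 16}: f^{-1}(U) = {62} ∈ τ_X ✓.
  U = {13, 14, 15, 16}: f^{-1}(U) = {61, 62} ∈ τ_X ✓.
Every preimage lies in τ_X, so f IS continuous.


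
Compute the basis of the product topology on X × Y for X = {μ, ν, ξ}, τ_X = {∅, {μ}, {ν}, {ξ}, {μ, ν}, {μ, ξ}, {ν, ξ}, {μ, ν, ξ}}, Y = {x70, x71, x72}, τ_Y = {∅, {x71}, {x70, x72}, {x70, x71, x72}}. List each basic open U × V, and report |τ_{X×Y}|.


Basis B = {∅ × ∅, {μ} × {x71}, {ν} × {x71}, {ξ} × {x71}, {μ} × {x70, x72}, {μ, ν} × {x71}, {μ, ξ} × {x71}, {ν} × {x70, x72}, {ν, ξ} × {x71}, {ξ} × {x70, x72}, {μ} × {x70, x71, x72}, {μ, ν, ξ} × {x71}, {ν} × {x70, x71, x72}, {ξ} × {x70, x71, x72}, {μ, ν} × {x70, x72}, {μ, ξ} × {x70, x72}, {ν, ξ} × {x70, x72}, {μ, ν} × {x70, x71, x72}, {μ, ξ} × {x70, x71, x72}, {μ, ν, ξ} × {x70, x72}, {ν, ξ} × {x70, x71, x72}, {μ, ν, ξ} × {x70, x71, x72}}; |τ_{X×Y}| = 64.

Enumerate products U × V with U ∈ τ_X, V ∈ τ_Y (deduplicated):
  ∅ × ∅ = {} (∅)
  {μ} × {x71} = {(μ,x71)}
  {ν} × {x71} = {(ν,x71)}
  {ξ} × {x71} = {(ξ,x71)}
  {μ} × {x70, x72} = {(μ,x70), (μ,x72)}
  {μ, ν} × {x71} = {(μ,x71), (ν,x71)}
  {μ, ξ} × {x71} = {(μ,x71), (ξ,x71)}
  {ν} × {x70, x72} = {(ν,x70), (ν,x72)}
  {ν, ξ} × {x71} = {(ν,x71), (ξ,x71)}
  {ξ} × {x70, x72} = {(ξ,x70), (ξ,x72)}
  {μ} × {x70, x71, x72} = {(μ,x70), (μ,x71), (μ,x72)}
  {μ, ν, ξ} × {x71} = {(μ,x71), (ν,x71), (ξ,x71)}
  {ν} × {x70, x71, x72} = {(ν,x70), (ν,x71), (ν,x72)}
  {ξ} × {x70, x71, x72} = {(ξ,x70), (ξ,x71), (ξ,x72)}
  {μ, ν} × {x70, x72} = {(μ,x70), (μ,x72), (ν,x70), (ν,x72)}
  {μ, ξ} × {x70, x72} = {(μ,x70), (μ,x72), (ξ,x70), (ξ,x72)}
  {ν, ξ} × {x70, x72} = {(ν,x70), (ν,x72), (ξ,x70), (ξ,x72)}
  {μ, ν} × {x70, x71, x72} = {(μ,x70), (μ,x71), (μ,x72), (ν,x70), (ν,x71), (ν,x72)}
  {μ, ξ} × {x70, x71, x72} = {(μ,x70), (μ,x71), (μ,x72), (ξ,x70), (ξ,x71), (ξ,x72)}
  {μ, ν, ξ} × {x70, x72} = {(μ,x70), (μ,x72), (ν,x70), (ν,x72), (ξ,x70), (ξ,x72)}
  {ν, ξ} × {x70, x71, x72} = {(ν,x70), (ν,x71), (ν,x72), (ξ,x70), (ξ,x71), (ξ,x72)}
  {μ, ν, ξ} × {x70, x71, x72} = {(μ,x70), (μ,x71), (μ,x72), (ν,x70), (ν,x71), (ν,x72), (ξ,x70), (ξ,x71), (ξ,x72)}
These 22 distinct sets form the basis B.
Close under arbitrary unions to get τ_{X×Y}; counting gives |τ_{X×Y}| = 64.


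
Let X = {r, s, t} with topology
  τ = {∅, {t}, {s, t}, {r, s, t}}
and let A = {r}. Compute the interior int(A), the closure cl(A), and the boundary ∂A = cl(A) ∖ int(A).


int(A) = ∅, cl(A) = {r}, ∂A = {r}.

Closed sets in (X, τ) are complements of opens:
  closed(X, τ) = {∅, {r}, {r, s}, {r, s, t}}.
int(A) = ⋃ {U ∈ τ : U ⊆ A}. Opens contained in A: ∅.
Taking the union of these: int(A) = ∅.
cl(A) = ⋂ {C closed : A ⊆ C}. Closed sets containing A: {r}, {r, s}, {r, s, t}.
Intersecting these: cl(A) = {r}.
∂A = cl(A) ∖ int(A) = {r} ∖ ∅ = {r}.


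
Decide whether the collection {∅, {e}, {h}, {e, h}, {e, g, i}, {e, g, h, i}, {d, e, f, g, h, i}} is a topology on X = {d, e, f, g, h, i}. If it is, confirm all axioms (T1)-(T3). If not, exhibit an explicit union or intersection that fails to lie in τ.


τ IS a topology on X.

Axiom (T1): ∅ ∈ τ? Yes; X ∈ τ? Yes.
Axiom (T2/T3): check pairwise unions and intersections of members of τ.
All pairwise intersections and unions checked — each lies in τ. Therefore τ satisfies (T1), (T2), (T3): it IS a topology on X.


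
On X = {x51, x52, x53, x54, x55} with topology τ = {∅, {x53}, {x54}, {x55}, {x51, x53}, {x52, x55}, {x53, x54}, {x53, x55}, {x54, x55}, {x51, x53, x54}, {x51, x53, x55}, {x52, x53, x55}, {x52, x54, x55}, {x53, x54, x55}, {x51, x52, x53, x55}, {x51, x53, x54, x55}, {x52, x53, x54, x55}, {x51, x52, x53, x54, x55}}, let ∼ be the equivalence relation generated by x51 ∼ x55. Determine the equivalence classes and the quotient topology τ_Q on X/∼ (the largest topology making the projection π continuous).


X/∼ = {[x51=x55], [x52], [x53], [x54]}; |τ_Q| = 8.

Equivalence classes: [x51=x55], [x52], [x53], [x54].
Quotient map π: X → X/∼ sends x51 ↦ [x51=x55], x52 ↦ [x52], x53 ↦ [x53], x54 ↦ [x54], x55 ↦ [x51=x55].
For each subset V ⊆ X/∼, compute π^{-1}(V) ⊆ X and check whether π^{-1}(V) ∈ τ. V is open in τ_Q iff π^{-1}(V) ∈ τ.
  V = {}: π^{-1}(V) = ∅ ∈ τ ✓.
  V = {[x51=x55]}: π^{-1}(V) = {x51, x55} ∉ τ ✗.
  V = {[x52]}: π^{-1}(V) = {x52} ∉ τ ✗.
  V = {[x51=x55], [x52]}: π^{-1}(V) = {x51, x52, x55} ∉ τ ✗.
  V = {[x53]}: π^{-1}(V) = {x53} ∈ τ ✓.
  V = {[x51=x55], [x53]}: π^{-1}(V) = {x51, x53, x55} ∈ τ ✓.
  V = {[x52], [x53]}: π^{-1}(V) = {x52, x53} ∉ τ ✗.
  V = {[x51=x55], [x52], [x53]}: π^{-1}(V) = {x51, x52, x53, x55} ∈ τ ✓.
  V = {[x54]}: π^{-1}(V) = {x54} ∈ τ ✓.
  V = {[x51=x55], [x54]}: π^{-1}(V) = {x51, x54, x55} ∉ τ ✗.
  V = {[x52], [x54]}: π^{-1}(V) = {x52, x54} ∉ τ ✗.
  V = {[x51=x55], [x52], [x54]}: π^{-1}(V) = {x51, x52, x54, x55} ∉ τ ✗.
  V = {[x53], [x54]}: π^{-1}(V) = {x53, x54} ∈ τ ✓.
  V = {[x51=x55], [x53], [x54]}: π^{-1}(V) = {x51, x53, x54, x55} ∈ τ ✓.
  V = {[x52], [x53], [x54]}: π^{-1}(V) = {x52, x53, x54} ∉ τ ✗.
  V = {[x51=x55], [x52], [x53], [x54]}: π^{-1}(V) = {x51, x52, x53, x54, x55} ∈ τ ✓.
Open sets in the quotient: τ_Q = {{}, {[x53]}, {[x51=x55], [x53]}, {[x51=x55], [x52], [x53]}, {[x54]}, {[x53], [x54]}, {[x51=x55], [x53], [x54]}, {[x51=x55], [x52], [x53], [x54]}} (8 elements).


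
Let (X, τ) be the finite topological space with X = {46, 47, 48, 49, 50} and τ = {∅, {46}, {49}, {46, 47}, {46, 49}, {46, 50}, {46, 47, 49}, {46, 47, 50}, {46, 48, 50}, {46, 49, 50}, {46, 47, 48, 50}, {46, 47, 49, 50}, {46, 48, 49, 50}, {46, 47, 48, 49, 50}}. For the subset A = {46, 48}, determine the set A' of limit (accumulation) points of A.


A' = {47, 48, 50}

For each x ∈ X, list the open sets U ∈ τ with x ∈ U, then check whether U ∩ (A ∖ {x}) ≠ ∅ for every such U.
  x = 46: open {46} ∋ x has {46} ∩ (A ∖ {46}) = ∅, so x is NOT a limit point.
  x = 47: opens ∋ x are {46, 47}, {46, 47, 49}, {46, 47, 50}, {46, 47, 48, 50}, {46, 47, 49, 50}, {46, 47, 48, 49, 50}; each meets A ∖ {47}, so x IS a limit point.
  x = 48: opens ∋ x are {46, 48, 50}, {46, 47, 48, 50}, {46, 48, 49, 50}, {46, 47, 48, 49, 50}; each meets A ∖ {48}, so x IS a limit point.
  x = 49: open {49} ∋ x has {49} ∩ (A ∖ {49}) = ∅, so x is NOT a limit point.
  x = 50: opens ∋ x are {46, 50}, {46, 47, 50}, {46, 48, 50}, {46, 49, 50}, {46, 47, 48, 50}, {46, 47, 49, 50}, {46, 48, 49, 50}, {46, 47, 48, 49, 50}; each meets A ∖ {50}, so x IS a limit point.
Collecting: A' = {47, 48, 50}.


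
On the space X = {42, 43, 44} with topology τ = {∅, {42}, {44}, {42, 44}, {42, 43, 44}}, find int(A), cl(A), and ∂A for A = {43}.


int(A) = ∅, cl(A) = {43}, ∂A = {43}.

Closed sets in (X, τ) are complements of opens:
  closed(X, τ) = {∅, {43}, {42, 43}, {43, 44}, {42, 43, 44}}.
int(A) = ⋃ {U ∈ τ : U ⊆ A}. Opens contained in A: ∅.
Taking the union of these: int(A) = ∅.
cl(A) = ⋂ {C closed : A ⊆ C}. Closed sets containing A: {43}, {42, 43}, {43, 44}, {42, 43, 44}.
Intersecting these: cl(A) = {43}.
∂A = cl(A) ∖ int(A) = {43} ∖ ∅ = {43}.


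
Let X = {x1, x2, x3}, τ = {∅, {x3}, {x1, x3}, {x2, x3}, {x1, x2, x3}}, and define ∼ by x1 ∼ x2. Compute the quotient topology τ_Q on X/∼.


X/∼ = {[x1=x2], [x3]}; |τ_Q| = 3.

Equivalence classes: [x1=x2], [x3].
Quotient map π: X → X/∼ sends x1 ↦ [x1=x2], x2 ↦ [x1=x2], x3 ↦ [x3].
For each subset V ⊆ X/∼, compute π^{-1}(V) ⊆ X and check whether π^{-1}(V) ∈ τ. V is open in τ_Q iff π^{-1}(V) ∈ τ.
  V = {}: π^{-1}(V) = ∅ ∈ τ ✓.
  V = {[x1=x2]}: π^{-1}(V) = {x1, x2} ∉ τ ✗.
  V = {[x3]}: π^{-1}(V) = {x3} ∈ τ ✓.
  V = {[x1=x2], [x3]}: π^{-1}(V) = {x1, x2, x3} ∈ τ ✓.
Open sets in the quotient: τ_Q = {{}, {[x3]}, {[x1=x2], [x3]}} (3 elements).


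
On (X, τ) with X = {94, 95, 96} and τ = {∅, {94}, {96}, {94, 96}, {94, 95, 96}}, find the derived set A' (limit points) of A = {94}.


A' = {95}

For each x ∈ X, list the open sets U ∈ τ with x ∈ U, then check whether U ∩ (A ∖ {x}) ≠ ∅ for every such U.
  x = 94: open {94} ∋ x has {94} ∩ (A ∖ {94}) = ∅, so x is NOT a limit point.
  x = 95: opens ∋ x are {94, 95, 96}; each meets A ∖ {95}, so x IS a limit point.
  x = 96: open {96} ∋ x has {96} ∩ (A ∖ {96}) = ∅, so x is NOT a limit point.
Collecting: A' = {95}.


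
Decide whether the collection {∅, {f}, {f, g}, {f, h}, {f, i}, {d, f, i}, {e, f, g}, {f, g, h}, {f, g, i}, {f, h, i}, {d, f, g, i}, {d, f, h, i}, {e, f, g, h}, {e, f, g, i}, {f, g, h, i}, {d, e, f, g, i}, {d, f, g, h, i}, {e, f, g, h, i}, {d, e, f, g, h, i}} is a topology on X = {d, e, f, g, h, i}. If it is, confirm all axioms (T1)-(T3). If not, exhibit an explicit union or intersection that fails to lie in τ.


τ IS a topology on X.

Axiom (T1): ∅ ∈ τ? Yes; X ∈ τ? Yes.
Axiom (T2/T3): check pairwise unions and intersections of members of τ.
All pairwise intersections and unions checked — each lies in τ. Therefore τ satisfies (T1), (T2), (T3): it IS a topology on X.


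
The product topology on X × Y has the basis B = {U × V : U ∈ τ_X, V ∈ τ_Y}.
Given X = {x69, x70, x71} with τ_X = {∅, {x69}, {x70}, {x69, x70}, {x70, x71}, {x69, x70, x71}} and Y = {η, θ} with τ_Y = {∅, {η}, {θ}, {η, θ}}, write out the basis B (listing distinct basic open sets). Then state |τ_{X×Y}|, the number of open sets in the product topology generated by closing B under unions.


Basis B = {∅ × ∅, {x69} × {η}, {x69} × {θ}, {x70} × {η}, {x70} × {θ}, {x69} × {η, θ}, {x69, x70} × {η}, {x69, x70} × {θ}, {x70} × {η, θ}, {x70, x71} × {η}, {x70, x71} × {θ}, {x69, x70, x71} × {η}, {x69, x70, x71} × {θ}, {x69, x70} × {η, θ}, {x70, x71} × {η, θ}, {x69, x70, x71} × {η, θ}}; |τ_{X×Y}| = 36.

Enumerate products U × V with U ∈ τ_X, V ∈ τ_Y (deduplicated):
  ∅ × ∅ = {} (∅)
  {x69} × {η} = {(x69,η)}
  {x69} × {θ} = {(x69,θ)}
  {x70} × {η} = {(x70,η)}
  {x70} × {θ} = {(x70,θ)}
  {x69} × {η, θ} = {(x69,η), (x69,θ)}
  {x69, x70} × {η} = {(x69,η), (x70,η)}
  {x69, x70} × {θ} = {(x69,θ), (x70,θ)}
  {x70} × {η, θ} = {(x70,η), (x70,θ)}
  {x70, x71} × {η} = {(x70,η), (x71,η)}
  {x70, x71} × {θ} = {(x70,θ), (x71,θ)}
  {x69, x70, x71} × {η} = {(x69,η), (x70,η), (x71,η)}
  {x69, x70, x71} × {θ} = {(x69,θ), (x70,θ), (x71,θ)}
  {x69, x70} × {η, θ} = {(x69,η), (x69,θ), (x70,η), (x70,θ)}
  {x70, x71} × {η, θ} = {(x70,η), (x70,θ), (x71,η), (x71,θ)}
  {x69, x70, x71} × {η, θ} = {(x69,η), (x69,θ), (x70,η), (x70,θ), (x71,η), (x71,θ)}
These 16 distinct sets form the basis B.
Close under arbitrary unions to get τ_{X×Y}; counting gives |τ_{X×Y}| = 36.


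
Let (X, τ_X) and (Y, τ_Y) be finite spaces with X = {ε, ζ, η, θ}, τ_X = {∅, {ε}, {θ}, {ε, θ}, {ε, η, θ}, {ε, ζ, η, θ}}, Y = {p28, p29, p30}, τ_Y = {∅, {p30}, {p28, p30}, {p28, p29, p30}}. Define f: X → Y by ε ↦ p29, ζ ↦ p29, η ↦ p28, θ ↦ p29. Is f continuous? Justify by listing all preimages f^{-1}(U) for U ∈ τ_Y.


f is NOT continuous.

Compute f^{-1}(U) for each U ∈ τ_Y:
  U = ∅: f^{-1}(U) = ∅ ∈ τ_X ✓.
  U = {p30}: f^{-1}(U) = ∅ ∈ τ_X ✓.
  U = {p28, p30}: f^{-1}(U) = {η} ∉ τ_X ✗.
  U = {p28, p29, p30}: f^{-1}(U) = {ε, ζ, η, θ} ∈ τ_X ✓.
Found U = {p28, p30} with f^{-1}(U) = {η} not in τ_X. Therefore f is NOT continuous.


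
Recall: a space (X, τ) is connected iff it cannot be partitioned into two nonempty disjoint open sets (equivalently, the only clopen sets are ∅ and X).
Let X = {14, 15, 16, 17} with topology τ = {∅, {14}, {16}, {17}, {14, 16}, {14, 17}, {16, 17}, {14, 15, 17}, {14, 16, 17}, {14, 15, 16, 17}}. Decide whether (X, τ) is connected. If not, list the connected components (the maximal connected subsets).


(X, τ) is disconnected; components = [{16}, {14, 15, 17}].

Find clopen sets (U ∈ τ with X ∖ U ∈ τ):
  U = ∅, X ∖ U = {14, 15, 16, 17} — both open, so U is clopen.
  U = {16}, X ∖ U = {14, 15, 17} — both open, so U is clopen.
  U = {14, 15, 17}, X ∖ U = {16} — both open, so U is clopen.
  U = {14, 15, 16, 17}, X ∖ U = ∅ — both open, so U is clopen.
Nontrivial clopen(s) exist: e.g. {16}. So (X, τ) is disconnected.
Compute connected components by grouping points that agree on all clopens:
  component: {16}
  component: {14, 15, 17}


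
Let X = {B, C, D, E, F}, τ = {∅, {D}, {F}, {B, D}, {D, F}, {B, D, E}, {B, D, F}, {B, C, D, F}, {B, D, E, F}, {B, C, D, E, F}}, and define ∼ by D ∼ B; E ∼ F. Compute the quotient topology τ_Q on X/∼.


X/∼ = {[B=D], [C], [E=F]}; |τ_Q| = 4.

Equivalence classes: [B=D], [C], [E=F].
Quotient map π: X → X/∼ sends B ↦ [B=D], C ↦ [C], D ↦ [B=D], E ↦ [E=F], F ↦ [E=F].
For each subset V ⊆ X/∼, compute π^{-1}(V) ⊆ X and check whether π^{-1}(V) ∈ τ. V is open in τ_Q iff π^{-1}(V) ∈ τ.
  V = {}: π^{-1}(V) = ∅ ∈ τ ✓.
  V = {[B=D]}: π^{-1}(V) = {B, D} ∈ τ ✓.
  V = {[C]}: π^{-1}(V) = {C} ∉ τ ✗.
  V = {[B=D], [C]}: π^{-1}(V) = {B, C, D} ∉ τ ✗.
  V = {[E=F]}: π^{-1}(V) = {E, F} ∉ τ ✗.
  V = {[B=D], [E=F]}: π^{-1}(V) = {B, D, E, F} ∈ τ ✓.
  V = {[C], [E=F]}: π^{-1}(V) = {C, E, F} ∉ τ ✗.
  V = {[B=D], [C], [E=F]}: π^{-1}(V) = {B, C, D, E, F} ∈ τ ✓.
Open sets in the quotient: τ_Q = {{}, {[B=D]}, {[B=D], [E=F]}, {[B=D], [C], [E=F]}} (4 elements).


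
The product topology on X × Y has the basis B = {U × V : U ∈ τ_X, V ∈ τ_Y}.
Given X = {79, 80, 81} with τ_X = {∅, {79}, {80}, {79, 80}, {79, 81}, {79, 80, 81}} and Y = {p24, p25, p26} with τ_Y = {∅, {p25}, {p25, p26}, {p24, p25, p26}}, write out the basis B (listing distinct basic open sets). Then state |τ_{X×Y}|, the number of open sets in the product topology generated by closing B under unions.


Basis B = {∅ × ∅, {79} × {p25}, {80} × {p25}, {79} × {p25, p26}, {79, 80} × {p25}, {79, 81} × {p25}, {80} × {p25, p26}, {79} × {p24, p25, p26}, {79, 80, 81} × {p25}, {80} × {p24, p25, p26}, {79, 80} × {p25, p26}, {79, 81} × {p25, p26}, {79, 80} × {p24, p25, p26}, {79, 81} × {p24, p25, p26}, {79, 80, 81} × {p25, p26}, {79, 80, 81} × {p24, p25, p26}}; |τ_{X×Y}| = 40.

Enumerate products U × V with U ∈ τ_X, V ∈ τ_Y (deduplicated):
  ∅ × ∅ = {} (∅)
  {79} × {p25} = {(79,p25)}
  {80} × {p25} = {(80,p25)}
  {79} × {p25, p26} = {(79,p25), (79,p26)}
  {79, 80} × {p25} = {(79,p25), (80,p25)}
  {79, 81} × {p25} = {(79,p25), (81,p25)}
  {80} × {p25, p26} = {(80,p25), (80,p26)}
  {79} × {p24, p25, p26} = {(79,p24), (79,p25), (79,p26)}
  {79, 80, 81} × {p25} = {(79,p25), (80,p25), (81,p25)}
  {80} × {p24, p25, p26} = {(80,p24), (80,p25), (80,p26)}
  {79, 80} × {p25, p26} = {(79,p25), (79,p26), (80,p25), (80,p26)}
  {79, 81} × {p25, p26} = {(79,p25), (79,p26), (81,p25), (81,p26)}
  {79, 80} × {p24, p25, p26} = {(79,p24), (79,p25), (79,p26), (80,p24), (80,p25), (80,p26)}
  {79, 81} × {p24, p25, p26} = {(79,p24), (79,p25), (79,p26), (81,p24), (81,p25), (81,p26)}
  {79, 80, 81} × {p25, p26} = {(79,p25), (79,p26), (80,p25), (80,p26), (81,p25), (81,p26)}
  {79, 80, 81} × {p24, p25, p26} = {(79,p24), (79,p25), (79,p26), (80,p24), (80,p25), (80,p26), (81,p24), (81,p25), (81,p26)}
These 16 distinct sets form the basis B.
Close under arbitrary unions to get τ_{X×Y}; counting gives |τ_{X×Y}| = 40.


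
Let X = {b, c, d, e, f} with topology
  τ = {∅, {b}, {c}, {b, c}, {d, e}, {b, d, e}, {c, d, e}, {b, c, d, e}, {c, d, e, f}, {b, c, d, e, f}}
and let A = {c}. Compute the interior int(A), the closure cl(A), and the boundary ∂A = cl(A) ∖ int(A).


int(A) = {c}, cl(A) = {c, f}, ∂A = {f}.

Closed sets in (X, τ) are complements of opens:
  closed(X, τ) = {∅, {b}, {f}, {b, f}, {c, f}, {b, c, f}, {d, e, f}, {b, d, e, f}, {c, d, e, f}, {b, c, d, e, f}}.
int(A) = ⋃ {U ∈ τ : U ⊆ A}. Opens contained in A: ∅, {c}.
Taking the union of these: int(A) = {c}.
cl(A) = ⋂ {C closed : A ⊆ C}. Closed sets containing A: {c, f}, {b, c, f}, {c, d, e, f}, {b, c, d, e, f}.
Intersecting these: cl(A) = {c, f}.
∂A = cl(A) ∖ int(A) = {c, f} ∖ {c} = {f}.


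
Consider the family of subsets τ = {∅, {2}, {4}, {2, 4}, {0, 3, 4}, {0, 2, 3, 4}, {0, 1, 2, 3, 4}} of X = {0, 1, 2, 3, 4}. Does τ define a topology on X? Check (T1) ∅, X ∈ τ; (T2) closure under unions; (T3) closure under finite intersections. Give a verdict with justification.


τ IS a topology on X.

Axiom (T1): ∅ ∈ τ? Yes; X ∈ τ? Yes.
Axiom (T2/T3): check pairwise unions and intersections of members of τ.
All pairwise intersections and unions checked — each lies in τ. Therefore τ satisfies (T1), (T2), (T3): it IS a topology on X.


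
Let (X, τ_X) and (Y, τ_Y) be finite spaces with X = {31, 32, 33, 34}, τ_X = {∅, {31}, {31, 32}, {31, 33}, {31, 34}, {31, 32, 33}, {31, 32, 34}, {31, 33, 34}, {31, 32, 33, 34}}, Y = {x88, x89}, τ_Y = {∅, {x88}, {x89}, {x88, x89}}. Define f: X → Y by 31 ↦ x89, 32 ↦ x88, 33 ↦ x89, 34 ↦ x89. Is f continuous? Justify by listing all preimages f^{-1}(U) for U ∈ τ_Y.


f is NOT continuous.

Compute f^{-1}(U) for each U ∈ τ_Y:
  U = ∅: f^{-1}(U) = ∅ ∈ τ_X ✓.
  U = {x88}: f^{-1}(U) = {32} ∉ τ_X ✗.
  U = {x89}: f^{-1}(U) = {31, 33, 34} ∈ τ_X ✓.
  U = {x88, x89}: f^{-1}(U) = {31, 32, 33, 34} ∈ τ_X ✓.
Found U = {x88} with f^{-1}(U) = {32} not in τ_X. Therefore f is NOT continuous.


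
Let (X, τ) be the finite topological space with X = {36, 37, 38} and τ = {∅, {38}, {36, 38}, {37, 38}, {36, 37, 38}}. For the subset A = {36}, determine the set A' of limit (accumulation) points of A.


A' = ∅

For each x ∈ X, list the open sets U ∈ τ with x ∈ U, then check whether U ∩ (A ∖ {x}) ≠ ∅ for every such U.
  x = 36: open {36, 38} ∋ x has {36, 38} ∩ (A ∖ {36}) = ∅, so x is NOT a limit point.
  x = 37: open {37, 38} ∋ x has {37, 38} ∩ (A ∖ {37}) = ∅, so x is NOT a limit point.
  x = 38: open {38} ∋ x has {38} ∩ (A ∖ {38}) = ∅, so x is NOT a limit point.
Collecting: A' = ∅.


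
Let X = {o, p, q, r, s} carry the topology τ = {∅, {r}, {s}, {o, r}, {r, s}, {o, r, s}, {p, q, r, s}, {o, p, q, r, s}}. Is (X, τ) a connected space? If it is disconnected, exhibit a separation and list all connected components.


(X, τ) is connected.

Find clopen sets (U ∈ τ with X ∖ U ∈ τ):
  U = ∅, X ∖ U = {o, p, q, r, s} — both open, so U is clopen.
  U = {o, p, q, r, s}, X ∖ U = ∅ — both open, so U is clopen.
Only trivial clopens (∅ and X) exist, so (X, τ) is connected.
Compute connected components by grouping points that agree on all clopens:
  component: {o, p, q, r, s}


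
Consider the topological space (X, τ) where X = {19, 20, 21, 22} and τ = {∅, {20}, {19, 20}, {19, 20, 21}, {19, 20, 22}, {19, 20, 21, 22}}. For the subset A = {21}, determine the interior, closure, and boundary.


int(A) = ∅, cl(A) = {21}, ∂A = {21}.

Closed sets in (X, τ) are complements of opens:
  closed(X, τ) = {∅, {21}, {22}, {21, 22}, {19, 21, 22}, {19, 20, 21, 22}}.
int(A) = ⋃ {U ∈ τ : U ⊆ A}. Opens contained in A: ∅.
Taking the union of these: int(A) = ∅.
cl(A) = ⋂ {C closed : A ⊆ C}. Closed sets containing A: {21}, {21, 22}, {19, 21, 22}, {19, 20, 21, 22}.
Intersecting these: cl(A) = {21}.
∂A = cl(A) ∖ int(A) = {21} ∖ ∅ = {21}.


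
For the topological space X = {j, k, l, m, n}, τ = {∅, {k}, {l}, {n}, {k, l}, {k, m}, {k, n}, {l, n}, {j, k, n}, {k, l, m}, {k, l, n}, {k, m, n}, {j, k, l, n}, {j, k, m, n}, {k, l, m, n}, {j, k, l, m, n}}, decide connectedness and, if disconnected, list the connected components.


(X, τ) is disconnected; components = [{l}, {j, k, m, n}].

Find clopen sets (U ∈ τ with X ∖ U ∈ τ):
  U = ∅, X ∖ U = {j, k, l, m, n} — both open, so U is clopen.
  U = {l}, X ∖ U = {j, k, m, n} — both open, so U is clopen.
  U = {j, k, m, n}, X ∖ U = {l} — both open, so U is clopen.
  U = {j, k, l, m, n}, X ∖ U = ∅ — both open, so U is clopen.
Nontrivial clopen(s) exist: e.g. {l}. So (X, τ) is disconnected.
Compute connected components by grouping points that agree on all clopens:
  component: {l}
  component: {j, k, m, n}


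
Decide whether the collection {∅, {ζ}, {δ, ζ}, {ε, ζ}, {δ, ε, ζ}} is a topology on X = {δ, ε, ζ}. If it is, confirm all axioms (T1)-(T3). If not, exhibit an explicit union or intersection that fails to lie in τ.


τ IS a topology on X.

Axiom (T1): ∅ ∈ τ? Yes; X ∈ τ? Yes.
Axiom (T2/T3): check pairwise unions and intersections of members of τ.
All pairwise intersections and unions checked — each lies in τ. Therefore τ satisfies (T1), (T2), (T3): it IS a topology on X.


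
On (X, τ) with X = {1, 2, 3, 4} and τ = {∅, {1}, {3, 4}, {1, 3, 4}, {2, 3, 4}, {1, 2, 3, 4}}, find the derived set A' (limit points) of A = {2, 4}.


A' = {2, 3}

For each x ∈ X, list the open sets U ∈ τ with x ∈ U, then check whether U ∩ (A ∖ {x}) ≠ ∅ for every such U.
  x = 1: open {1} ∋ x has {1} ∩ (A ∖ {1}) = ∅, so x is NOT a limit point.
  x = 2: opens ∋ x are {2, 3, 4}, {1, 2, 3, 4}; each meets A ∖ {2}, so x IS a limit point.
  x = 3: opens ∋ x are {3, 4}, {1, 3, 4}, {2, 3, 4}, {1, 2, 3, 4}; each meets A ∖ {3}, so x IS a limit point.
  x = 4: open {3, 4} ∋ x has {3, 4} ∩ (A ∖ {4}) = ∅, so x is NOT a limit point.
Collecting: A' = {2, 3}.
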